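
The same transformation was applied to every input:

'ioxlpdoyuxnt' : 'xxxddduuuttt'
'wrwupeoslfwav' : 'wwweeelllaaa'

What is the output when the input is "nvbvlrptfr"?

bbbrrrfff

The rule is to keep one character in every 3, starting at position 3 (positions 3rd, 6th, 9th, ...), then repeat every character 3 times.
Starting from "nvbvlrptfr": after the first operation, "brf"; after the second, "bbbrrrfff".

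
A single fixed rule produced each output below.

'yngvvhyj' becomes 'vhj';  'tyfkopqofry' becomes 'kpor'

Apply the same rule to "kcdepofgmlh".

Each output is the input with this applied: delete the first 2 characters, then keep every other character starting from the second (positions 2nd, 4th, 6th, ...).
On "kcdepofgmlh": the first step gives "depofgmlh", and the second then gives "eogl".

eogl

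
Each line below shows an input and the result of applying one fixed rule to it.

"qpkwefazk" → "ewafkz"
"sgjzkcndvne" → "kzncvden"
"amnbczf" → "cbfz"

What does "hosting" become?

The transformation: delete the first 3 characters, then swap each adjacent pair of characters (1↔2, 3↔4, ...).
For "hosting", step one produces "ting"; step two turns that into "itgn".

itgn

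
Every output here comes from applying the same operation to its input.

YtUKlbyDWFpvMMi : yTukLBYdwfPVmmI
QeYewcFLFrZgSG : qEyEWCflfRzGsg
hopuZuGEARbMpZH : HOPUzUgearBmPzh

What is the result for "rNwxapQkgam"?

RnWXAPqKGAM

Rule — flip the case of every letter.
So "rNwxapQkgam" becomes "RnWXAPqKGAM".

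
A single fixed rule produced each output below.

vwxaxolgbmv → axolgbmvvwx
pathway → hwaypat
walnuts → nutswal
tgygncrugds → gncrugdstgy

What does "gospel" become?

pelgos

The pattern: move the first 3 characters to the end (rotate left by 3).
On "gospel" that produces "pelgos".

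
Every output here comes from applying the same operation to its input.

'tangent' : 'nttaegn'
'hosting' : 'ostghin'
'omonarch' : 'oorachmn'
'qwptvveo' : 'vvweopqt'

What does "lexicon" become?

noxceil

Rule — sort the characters into alphabetical order, then move the last 3 characters to the front (rotate right by 3).
On "lexicon": the first step gives "ceilnox", and the second then gives "noxceil".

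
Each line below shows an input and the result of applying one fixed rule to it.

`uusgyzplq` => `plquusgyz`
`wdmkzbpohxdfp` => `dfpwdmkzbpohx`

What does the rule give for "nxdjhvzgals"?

The transformation: move the last 3 characters to the front (rotate right by 3).
On "nxdjhvzgals" that produces "alsnxdjhvzg".

alsnxdjhvzg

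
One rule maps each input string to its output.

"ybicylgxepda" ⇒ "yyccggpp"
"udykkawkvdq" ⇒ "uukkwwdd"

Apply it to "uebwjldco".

Each output is the input with this applied: keep one character in every 3, starting at position 1 (positions 1st, 4th, 7th, ...), then double every character.
Applying that to "uebwjldco" gives "uuwwdd".

uuwwdd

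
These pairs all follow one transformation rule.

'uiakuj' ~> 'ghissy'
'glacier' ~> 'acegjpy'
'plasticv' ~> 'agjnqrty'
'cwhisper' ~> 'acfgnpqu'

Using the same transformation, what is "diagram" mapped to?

The transformation: shift every letter 2 places backward in the alphabet (wrapping around), then sort the characters into alphabetical order.
Applying both steps to "diagram": "bgyepyk", then "begkpyy".

begkpyy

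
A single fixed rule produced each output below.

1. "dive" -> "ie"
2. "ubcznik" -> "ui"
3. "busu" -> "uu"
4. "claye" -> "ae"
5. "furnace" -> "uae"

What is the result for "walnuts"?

au

Rule — keep only the vowels.
For "walnuts" the result is "au".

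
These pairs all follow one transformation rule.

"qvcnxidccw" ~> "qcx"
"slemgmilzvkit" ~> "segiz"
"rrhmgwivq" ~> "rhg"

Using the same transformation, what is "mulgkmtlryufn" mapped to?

In each case the input is transformed by: keep every other character starting from the first (positions 1st, 3rd, 5th, ...), then delete the last 2 characters.
Working it through for "mulgkmtlryufn": intermediate "mlktrun", final "mlktr".

mlktr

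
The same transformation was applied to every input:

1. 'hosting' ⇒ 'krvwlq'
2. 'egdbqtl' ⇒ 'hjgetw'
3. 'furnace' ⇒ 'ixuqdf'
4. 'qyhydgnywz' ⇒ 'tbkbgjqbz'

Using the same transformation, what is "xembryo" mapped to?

ahpeub

Each output is the input with this applied: shift every letter 3 places forward in the alphabet (wrapping around), then delete the last character.
On "xembryo": the first step gives "ahpeubr", and the second then gives "ahpeub".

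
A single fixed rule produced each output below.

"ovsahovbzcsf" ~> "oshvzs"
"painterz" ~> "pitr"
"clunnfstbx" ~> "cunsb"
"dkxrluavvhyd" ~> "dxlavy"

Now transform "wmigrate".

wirt

Looking at the pairs, the operation is to keep every other character starting from the first (positions 1st, 3rd, 5th, ...).
So "wmigrate" becomes "wirt".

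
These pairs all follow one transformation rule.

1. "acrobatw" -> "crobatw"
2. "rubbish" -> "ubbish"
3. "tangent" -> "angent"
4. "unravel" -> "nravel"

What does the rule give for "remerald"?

What's happening: delete the first character.
For "remerald" the result is "emerald".

emerald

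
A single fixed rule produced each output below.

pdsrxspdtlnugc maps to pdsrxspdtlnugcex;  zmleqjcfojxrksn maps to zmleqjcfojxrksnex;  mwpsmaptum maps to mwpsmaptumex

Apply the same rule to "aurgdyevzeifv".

aurgdyevzeifvex

Rule — append "ex".
"aurgdyevzeifv" → "aurgdyevzeifvex".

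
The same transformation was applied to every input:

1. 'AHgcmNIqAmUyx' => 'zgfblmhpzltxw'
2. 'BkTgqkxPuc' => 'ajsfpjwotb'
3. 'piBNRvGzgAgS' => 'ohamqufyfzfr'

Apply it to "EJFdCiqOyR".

The transformation: shift every letter 1 place backward in the alphabet (wrapping around), then convert every letter to lowercase.
Applying both steps to "EJFdCiqOyR": "DIEcBhpNxQ", then "diecbhpnxq".

diecbhpnxq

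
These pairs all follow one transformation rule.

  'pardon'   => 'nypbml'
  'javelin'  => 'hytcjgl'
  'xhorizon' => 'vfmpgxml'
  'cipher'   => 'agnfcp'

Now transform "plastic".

What's happening: shift every letter 2 places backward in the alphabet (wrapping around).
On "plastic" that produces "njyqrga".

njyqrga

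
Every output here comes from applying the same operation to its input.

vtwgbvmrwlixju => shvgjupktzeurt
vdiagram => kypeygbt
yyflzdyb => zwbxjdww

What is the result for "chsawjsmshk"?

ifqkqhuyqfa

Each output is the input with this applied: reverse the string, then shift every letter 2 places backward in the alphabet (wrapping around).
Starting from "chsawjsmshk": after the first operation, "khsmsjwashc"; after the second, "ifqkqhuyqfa".
(Check on "vdiagram": → "margaidv" → "kypeygbt" ✓)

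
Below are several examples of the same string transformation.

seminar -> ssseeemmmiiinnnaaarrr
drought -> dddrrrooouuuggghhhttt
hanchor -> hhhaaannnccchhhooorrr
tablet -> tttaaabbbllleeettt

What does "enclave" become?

eeennnccclllaaavvveee

Rule — repeat every character 3 times.
"enclave" → "eeennnccclllaaavvveee".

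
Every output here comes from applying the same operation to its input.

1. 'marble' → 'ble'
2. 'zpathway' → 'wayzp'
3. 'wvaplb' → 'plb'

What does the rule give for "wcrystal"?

talwc

In each case the input is transformed by: move the last 3 characters to the front (rotate right by 3), then delete the last 3 characters.
Applying both steps to "wcrystal": "talwcrys", then "talwc".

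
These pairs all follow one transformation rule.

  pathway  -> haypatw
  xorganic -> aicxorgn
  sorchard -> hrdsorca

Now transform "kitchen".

cenkith

The rule is to move the last 3 characters to the front (rotate right by 3), then swap the first and last characters.
Doing the same to "kitchen": "cenkith".
(Check on "pathway": → "waypath" → "haypatw" ✓)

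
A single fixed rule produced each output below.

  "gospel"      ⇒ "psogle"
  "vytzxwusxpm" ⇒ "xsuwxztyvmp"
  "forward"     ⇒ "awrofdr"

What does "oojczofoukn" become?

Each output is the input with this applied: reverse the string, then move the first 2 characters to the end (rotate left by 2).
"oojczofoukn" → "nkuofozcjoo" → "uofozcjoonk".

uofozcjoonk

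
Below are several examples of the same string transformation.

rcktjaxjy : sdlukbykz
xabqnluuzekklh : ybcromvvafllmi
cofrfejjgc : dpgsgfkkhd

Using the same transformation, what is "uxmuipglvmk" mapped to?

What's happening: shift every letter 1 place forward in the alphabet (wrapping around).
For "uxmuipglvmk" the result is "vynvjqhmwnl".

vynvjqhmwnl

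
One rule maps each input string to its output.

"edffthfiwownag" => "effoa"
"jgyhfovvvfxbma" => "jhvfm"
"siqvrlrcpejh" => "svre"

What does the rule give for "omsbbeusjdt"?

obud

Looking at the pairs, the operation is to keep one character in every 3, starting at position 1 (positions 1st, 4th, 7th, ...).
"omsbbeusjdt" → "obud".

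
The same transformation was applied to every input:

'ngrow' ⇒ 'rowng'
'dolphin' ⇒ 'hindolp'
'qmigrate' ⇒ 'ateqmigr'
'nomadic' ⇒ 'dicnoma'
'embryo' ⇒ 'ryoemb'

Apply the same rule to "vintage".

agevint

In each case the input is transformed by: move the last 3 characters to the front (rotate right by 3).
On "vintage" that produces "agevint".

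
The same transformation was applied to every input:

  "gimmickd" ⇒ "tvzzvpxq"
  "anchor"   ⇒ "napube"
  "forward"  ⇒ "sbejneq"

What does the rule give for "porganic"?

In each case the input is transformed by: shift every letter 13 places forward in the alphabet (wrapping around) — i.e. ROT13.
So "porganic" becomes "cbetnavp".

cbetnavp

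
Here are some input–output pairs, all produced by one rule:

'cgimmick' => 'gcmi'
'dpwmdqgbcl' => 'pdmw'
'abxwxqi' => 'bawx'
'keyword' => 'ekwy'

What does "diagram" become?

idga

Looking at the pairs, the operation is to swap each adjacent pair of characters (1↔2, 3↔4, ...), then keep only the first 4 characters.
Doing the same to "diagram": "idga".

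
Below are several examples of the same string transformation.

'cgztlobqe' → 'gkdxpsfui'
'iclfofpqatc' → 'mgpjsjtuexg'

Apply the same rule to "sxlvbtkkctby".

Rule — shift every letter 4 places forward in the alphabet (wrapping around).
On "sxlvbtkkctby" that produces "wbpzfxoogxfc".

wbpzfxoogxfc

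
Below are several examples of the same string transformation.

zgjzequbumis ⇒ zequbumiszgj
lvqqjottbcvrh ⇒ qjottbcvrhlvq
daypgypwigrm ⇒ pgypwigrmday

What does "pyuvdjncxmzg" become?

Looking at the pairs, the operation is to move the first 3 characters to the end (rotate left by 3).
"pyuvdjncxmzg" → "vdjncxmzgpyu".

vdjncxmzgpyu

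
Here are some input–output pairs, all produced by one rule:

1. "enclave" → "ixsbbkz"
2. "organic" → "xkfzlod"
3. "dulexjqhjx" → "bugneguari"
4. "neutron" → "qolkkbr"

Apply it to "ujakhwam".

The rule is to move the first 3 characters to the end (rotate left by 3), then shift every letter 3 places backward in the alphabet (wrapping around).
"ujakhwam" → "hetxjrgx".

hetxjrgx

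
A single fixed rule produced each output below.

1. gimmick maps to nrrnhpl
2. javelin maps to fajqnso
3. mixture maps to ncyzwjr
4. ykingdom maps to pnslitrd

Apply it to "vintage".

The pattern: move the first character to the end, then shift every letter 5 places forward in the alphabet (wrapping around).
Applying both steps to "vintage": "intagev", then "nsyflja".

nsyflja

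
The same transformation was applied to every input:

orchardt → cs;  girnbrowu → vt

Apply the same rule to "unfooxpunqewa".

vz

Each output is the input with this applied: shift every letter 1 place backward in the alphabet (wrapping around), then keep only the last 2 characters.
Starting from "unfooxpunqewa": after the first operation, "tmennwotmpdvz"; after the second, "vz".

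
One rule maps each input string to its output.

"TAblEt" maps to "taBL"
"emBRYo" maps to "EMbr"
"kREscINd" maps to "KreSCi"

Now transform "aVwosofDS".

The rule is to delete the last 2 characters, then flip the case of every letter.
On "aVwosofDS": the first step gives "aVwosof", and the second then gives "AvWOSOF".
(Check on "TAblEt": → "TAbl" → "taBL" ✓)

AvWOSOF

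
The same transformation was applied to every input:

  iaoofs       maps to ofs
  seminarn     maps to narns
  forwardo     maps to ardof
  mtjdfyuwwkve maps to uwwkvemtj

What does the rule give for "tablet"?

The transformation: swap the front and back halves of the string, then delete the last 3 characters.
For "tablet", step one produces "lettab"; step two turns that into "let".

let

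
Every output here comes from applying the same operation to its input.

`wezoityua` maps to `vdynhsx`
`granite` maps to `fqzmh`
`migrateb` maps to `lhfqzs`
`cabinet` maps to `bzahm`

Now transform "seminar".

Rule — shift every letter 1 place backward in the alphabet (wrapping around), then delete the last 2 characters.
Working it through for "seminar": intermediate "rdlhmzq", final "rdlhm".

rdlhm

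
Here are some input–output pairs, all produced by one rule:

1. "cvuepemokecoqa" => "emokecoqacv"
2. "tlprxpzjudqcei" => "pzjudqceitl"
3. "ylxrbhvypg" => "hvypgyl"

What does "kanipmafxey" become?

What's happening: move the first 2 characters to the end (rotate left by 2), then delete the first 3 characters.
Doing the same to "kanipmafxey": "mafxeyka".

mafxeyka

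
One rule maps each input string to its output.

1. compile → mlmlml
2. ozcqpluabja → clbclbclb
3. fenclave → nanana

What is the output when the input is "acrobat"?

rarara

The rule is to keep one character in every 3, starting at position 3 (positions 3rd, 6th, 9th, ...), then write the whole string 3 times in a row.
Starting from "acrobat": after the first operation, "ra"; after the second, "rarara".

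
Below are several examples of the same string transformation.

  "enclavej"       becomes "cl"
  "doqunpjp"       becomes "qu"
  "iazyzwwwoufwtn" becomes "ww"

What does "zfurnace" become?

ur

Rule — swap the front and back halves of the string, then keep only the last 2 characters.
For "zfurnace", step one produces "nacezfur"; step two turns that into "ur".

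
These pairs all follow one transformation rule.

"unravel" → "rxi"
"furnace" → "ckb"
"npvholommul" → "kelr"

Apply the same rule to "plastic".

Rule — keep one character in every 3, starting at position 1 (positions 1st, 4th, 7th, ...), then shift every letter 3 places backward in the alphabet (wrapping around).
Starting from "plastic": after the first operation, "psc"; after the second, "mpz".

mpz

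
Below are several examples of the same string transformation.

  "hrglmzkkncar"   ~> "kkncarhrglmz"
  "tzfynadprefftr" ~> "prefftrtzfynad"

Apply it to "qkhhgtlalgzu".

What's happening: swap the front and back halves of the string.
Doing the same to "qkhhgtlalgzu": "lalgzuqkhhgt".

lalgzuqkhhgt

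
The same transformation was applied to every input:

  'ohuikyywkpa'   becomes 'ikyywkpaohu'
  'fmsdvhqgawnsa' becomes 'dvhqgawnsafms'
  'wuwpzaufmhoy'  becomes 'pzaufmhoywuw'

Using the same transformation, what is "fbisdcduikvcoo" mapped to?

The transformation: move the first 3 characters to the end (rotate left by 3).
So "fbisdcduikvcoo" becomes "sdcduikvcoofbi".

sdcduikvcoofbi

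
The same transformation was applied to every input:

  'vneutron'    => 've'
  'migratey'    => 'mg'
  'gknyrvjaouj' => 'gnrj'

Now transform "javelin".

What's happening: keep every other character starting from the first (positions 1st, 3rd, 5th, ...), then delete the last 2 characters.
For "javelin" the result is "jv".

jv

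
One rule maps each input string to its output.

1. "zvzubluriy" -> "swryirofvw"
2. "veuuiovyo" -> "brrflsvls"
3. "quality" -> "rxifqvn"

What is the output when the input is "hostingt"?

The rule is to shift every letter 3 places backward in the alphabet (wrapping around), then move the first character to the end.
Applying both steps to "hostingt": "elpqfkdq", then "lpqfkdqe".

lpqfkdqe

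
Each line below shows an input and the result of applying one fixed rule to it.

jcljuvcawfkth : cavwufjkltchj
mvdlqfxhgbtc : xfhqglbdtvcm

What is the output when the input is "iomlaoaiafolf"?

The pattern: take characters alternately from the front and the back (1st, last, 2nd, 2nd-last, ...), then reverse the string.
For "iomlaoaiafolf", step one produces "ifolmolfaaoia"; step two turns that into "aioaaflomlofi".

aioaaflomlofi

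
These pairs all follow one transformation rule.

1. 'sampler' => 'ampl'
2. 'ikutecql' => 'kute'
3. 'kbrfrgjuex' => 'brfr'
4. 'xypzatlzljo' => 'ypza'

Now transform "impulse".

mpul

What's happening: move the first character to the end, then keep only the first 4 characters.
For "impulse", step one produces "mpulsei"; step two turns that into "mpul".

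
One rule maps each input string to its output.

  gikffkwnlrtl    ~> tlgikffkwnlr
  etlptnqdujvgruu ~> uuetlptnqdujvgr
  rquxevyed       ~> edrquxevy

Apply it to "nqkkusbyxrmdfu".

funqkkusbyxrmd

The rule is to move the last 2 characters to the front (rotate right by 2).
So "nqkkusbyxrmdfu" becomes "funqkkusbyxrmd".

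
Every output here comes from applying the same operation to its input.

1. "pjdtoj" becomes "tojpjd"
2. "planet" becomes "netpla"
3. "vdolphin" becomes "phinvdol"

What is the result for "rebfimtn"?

Looking at the pairs, the operation is to swap the front and back halves of the string.
Doing the same to "rebfimtn": "imtnrebf".

imtnrebf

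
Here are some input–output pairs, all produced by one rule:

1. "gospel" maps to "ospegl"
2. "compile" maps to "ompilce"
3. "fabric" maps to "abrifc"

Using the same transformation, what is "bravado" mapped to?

ravadbo

The transformation: swap the first and last characters, then move the first character to the end.
Starting from "bravado": after the first operation, "oravadb"; after the second, "ravadbo".
(Check on "fabric": → "cabrif" → "abrifc" ✓)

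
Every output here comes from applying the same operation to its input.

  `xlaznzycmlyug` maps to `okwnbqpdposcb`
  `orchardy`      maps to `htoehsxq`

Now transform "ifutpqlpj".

Looking at the pairs, the operation is to shift every letter 10 places backward in the alphabet (wrapping around), then move the last 3 characters to the front (rotate right by 3).
On "ifutpqlpj" that produces "bfzyvkjfg".
(Check on "xlaznzycmlyug": → "nbqpdposcbokw" → "okwnbqpdposcb" ✓)

bfzyvkjfg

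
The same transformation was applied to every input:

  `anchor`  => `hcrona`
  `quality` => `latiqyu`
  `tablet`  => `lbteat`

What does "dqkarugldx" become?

What's happening: move the first 2 characters to the end (rotate left by 2), then swap each adjacent pair of characters (1↔2, 3↔4, ...).
Applying both steps to "dqkarugldx": "karugldxdq", then "akurlgxdqd".

akurlgxdqd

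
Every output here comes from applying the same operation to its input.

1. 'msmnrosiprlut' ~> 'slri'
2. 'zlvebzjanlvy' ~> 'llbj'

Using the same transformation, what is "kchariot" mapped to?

ci

In each case the input is transformed by: take characters alternately from the front and the back (1st, last, 2nd, 2nd-last, ...), then keep one character in every 3, starting at position 3 (positions 3rd, 6th, 9th, ...).
On "kchariot" that produces "ci".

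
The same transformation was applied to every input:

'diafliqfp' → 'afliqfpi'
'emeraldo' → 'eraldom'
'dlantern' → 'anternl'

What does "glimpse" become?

impsel

The pattern: delete the first character, then move the first character to the end.
On "glimpse": the first step gives "limpse", and the second then gives "impsel".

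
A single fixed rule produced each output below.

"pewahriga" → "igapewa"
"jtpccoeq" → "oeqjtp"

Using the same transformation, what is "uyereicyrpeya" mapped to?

Each output is the input with this applied: move the last 3 characters to the front (rotate right by 3), then delete the last 2 characters.
Working it through for "uyereicyrpeya": intermediate "eyauyereicyrp", final "eyauyereicy".

eyauyereicy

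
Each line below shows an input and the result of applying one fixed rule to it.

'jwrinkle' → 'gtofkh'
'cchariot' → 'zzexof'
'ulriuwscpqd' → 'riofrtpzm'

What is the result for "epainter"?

bmxfkq

Each output is the input with this applied: delete the last 2 characters, then shift every letter 3 places backward in the alphabet (wrapping around).
Doing the same to "epainter": "bmxfkq".
(Check on "jwrinkle": → "jwrink" → "gtofkh" ✓)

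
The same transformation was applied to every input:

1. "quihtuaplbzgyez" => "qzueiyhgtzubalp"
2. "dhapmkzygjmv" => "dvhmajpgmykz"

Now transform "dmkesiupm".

The pattern: take characters alternately from the front and the back (1st, last, 2nd, 2nd-last, ...).
For "dmkesiupm" the result is "dmmpkueis".

dmmpkueis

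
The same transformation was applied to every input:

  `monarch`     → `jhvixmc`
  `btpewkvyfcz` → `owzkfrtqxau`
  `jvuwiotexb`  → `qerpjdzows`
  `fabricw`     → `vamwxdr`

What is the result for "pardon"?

vkymij

What's happening: swap each adjacent pair of characters (1↔2, 3↔4, ...), then shift every letter 5 places backward in the alphabet (wrapping around).
On "pardon": the first step gives "apdrno", and the second then gives "vkymij".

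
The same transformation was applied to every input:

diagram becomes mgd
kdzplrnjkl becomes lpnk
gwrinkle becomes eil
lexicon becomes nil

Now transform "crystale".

Rule — swap the first and last characters, then keep one character in every 3, starting at position 1 (positions 1st, 4th, 7th, ...).
Working it through for "crystale": intermediate "erystalc", final "esl".

esl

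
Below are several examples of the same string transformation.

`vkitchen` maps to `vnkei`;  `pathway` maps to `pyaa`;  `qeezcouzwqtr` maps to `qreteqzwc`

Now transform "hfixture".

What's happening: take characters alternately from the front and the back (1st, last, 2nd, 2nd-last, ...), then delete the last 3 characters.
Applying both steps to "hfixture": "hefriuxt", then "hefri".

hefri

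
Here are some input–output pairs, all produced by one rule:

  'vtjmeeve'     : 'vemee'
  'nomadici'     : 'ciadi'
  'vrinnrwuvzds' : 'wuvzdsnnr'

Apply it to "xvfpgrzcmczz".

zcmczzpgr

Rule — delete the first 3 characters, then move the first 3 characters to the end (rotate left by 3).
Doing the same to "xvfpgrzcmczz": "zcmczzpgr".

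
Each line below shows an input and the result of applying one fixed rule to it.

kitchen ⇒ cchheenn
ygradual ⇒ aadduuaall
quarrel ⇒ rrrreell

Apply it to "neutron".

Looking at the pairs, the operation is to delete the first 3 characters, then double every character.
"neutron" → "tron" → "ttrroonn".

ttrroonn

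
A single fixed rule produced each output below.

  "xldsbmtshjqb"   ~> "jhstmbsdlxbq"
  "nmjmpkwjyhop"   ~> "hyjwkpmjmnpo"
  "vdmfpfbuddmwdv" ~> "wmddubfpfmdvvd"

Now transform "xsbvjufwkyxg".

Rule — move the last 2 characters to the front (rotate right by 2), then reverse the string.
Working it through for "xsbvjufwkyxg": intermediate "xgxsbvjufwky", final "ykwfujvbsxgx".

ykwfujvbsxgx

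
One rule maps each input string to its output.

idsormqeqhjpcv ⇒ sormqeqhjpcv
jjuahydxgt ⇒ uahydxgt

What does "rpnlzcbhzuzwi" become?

nlzcbhzuzwi

In each case the input is transformed by: delete the first 2 characters.
Doing the same to "rpnlzcbhzuzwi": "nlzcbhzuzwi".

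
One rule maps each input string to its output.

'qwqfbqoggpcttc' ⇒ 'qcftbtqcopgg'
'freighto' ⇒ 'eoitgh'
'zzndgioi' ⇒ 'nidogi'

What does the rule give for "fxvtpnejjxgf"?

vftgpxnjej

Looking at the pairs, the operation is to delete the first 2 characters, then take characters alternately from the front and the back (1st, last, 2nd, 2nd-last, ...).
"fxvtpnejjxgf" → "vtpnejjxgf" → "vftgpxnjej".
(Check on "freighto": → "eighto" → "eoitgh" ✓)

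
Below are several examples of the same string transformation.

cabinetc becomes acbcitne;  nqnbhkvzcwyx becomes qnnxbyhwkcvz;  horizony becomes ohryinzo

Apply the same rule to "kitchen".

The pattern: move the first character to the end, then take characters alternately from the front and the back (1st, last, 2nd, 2nd-last, ...).
Working it through for "kitchen": intermediate "itchenk", final "iktnceh".

iktnceh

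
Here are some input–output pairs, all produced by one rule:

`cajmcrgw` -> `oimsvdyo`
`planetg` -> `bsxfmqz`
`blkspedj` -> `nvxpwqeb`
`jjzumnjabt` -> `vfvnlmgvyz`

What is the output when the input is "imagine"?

Rule — take characters alternately from the front and the back (1st, last, 2nd, 2nd-last, ...), then shift every letter 12 places forward in the alphabet (wrapping around).
On "imagine": the first step gives "iemnaig", and the second then gives "uqyzmus".
(Check on "jjzumnjabt": → "jtjbzaujmn" → "vfvnlmgvyz" ✓)

uqyzmus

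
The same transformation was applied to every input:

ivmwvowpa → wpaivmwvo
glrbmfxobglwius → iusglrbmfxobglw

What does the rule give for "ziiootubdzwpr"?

The rule is to move the last 3 characters to the front (rotate right by 3).
Applying that to "ziiootubdzwpr" gives "wprziiootubdz".

wprziiootubdz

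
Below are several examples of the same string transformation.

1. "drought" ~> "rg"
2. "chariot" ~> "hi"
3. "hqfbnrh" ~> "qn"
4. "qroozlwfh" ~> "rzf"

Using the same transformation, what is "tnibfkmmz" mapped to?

nfm

Rule — keep one character in every 3, starting at position 2 (positions 2nd, 5th, 8th, ...).
For "tnibfkmmz" the result is "nfm".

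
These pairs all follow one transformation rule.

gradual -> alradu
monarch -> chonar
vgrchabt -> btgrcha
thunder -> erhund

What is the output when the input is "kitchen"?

enitch

Each output is the input with this applied: delete the first character, then move the last 2 characters to the front (rotate right by 2).
Starting from "kitchen": after the first operation, "itchen"; after the second, "enitch".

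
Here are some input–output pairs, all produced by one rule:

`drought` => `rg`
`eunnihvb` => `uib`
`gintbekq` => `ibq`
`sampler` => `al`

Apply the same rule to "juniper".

up

What's happening: keep one character in every 3, starting at position 2 (positions 2nd, 5th, 8th, ...).
Applying that to "juniper" gives "up".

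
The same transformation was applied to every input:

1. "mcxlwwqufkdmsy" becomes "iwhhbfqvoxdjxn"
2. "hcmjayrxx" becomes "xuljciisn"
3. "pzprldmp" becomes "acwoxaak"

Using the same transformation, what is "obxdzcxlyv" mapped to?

iokniwjgzm

Each output is the input with this applied: move the first 2 characters to the end (rotate left by 2), then shift every letter 11 places forward in the alphabet (wrapping around).
Applying both steps to "obxdzcxlyv": "xdzcxlyvob", then "iokniwjgzm".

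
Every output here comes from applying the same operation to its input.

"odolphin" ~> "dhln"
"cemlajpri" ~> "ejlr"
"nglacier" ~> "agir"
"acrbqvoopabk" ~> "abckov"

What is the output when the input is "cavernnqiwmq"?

The rule is to keep every other character starting from the second (positions 2nd, 4th, 6th, ...), then sort the characters into alphabetical order.
On "cavernnqiwmq": the first step gives "aenqwq", and the second then gives "aenqqw".

aenqqw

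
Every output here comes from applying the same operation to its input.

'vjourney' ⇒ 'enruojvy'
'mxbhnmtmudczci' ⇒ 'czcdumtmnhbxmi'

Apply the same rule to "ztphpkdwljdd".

Rule — reverse the string, then move the first character to the end.
Starting from "ztphpkdwljdd": after the first operation, "ddjlwdkphptz"; after the second, "djlwdkphptzd".

djlwdkphptzd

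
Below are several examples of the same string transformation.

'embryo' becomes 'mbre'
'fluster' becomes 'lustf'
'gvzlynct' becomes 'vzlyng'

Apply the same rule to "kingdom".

ingdk

The rule is to delete the last 2 characters, then move the first character to the end.
On "kingdom" that produces "ingdk".
(Check on "embryo": → "embr" → "mbre" ✓)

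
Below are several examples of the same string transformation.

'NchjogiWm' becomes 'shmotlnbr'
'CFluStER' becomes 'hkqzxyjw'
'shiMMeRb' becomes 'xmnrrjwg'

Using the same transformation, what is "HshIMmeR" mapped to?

mxmnrrjw

What's happening: shift every letter 5 places forward in the alphabet (wrapping around), then convert every letter to lowercase.
Starting from "HshIMmeR": after the first operation, "MxmNRrjW"; after the second, "mxmnrrjw".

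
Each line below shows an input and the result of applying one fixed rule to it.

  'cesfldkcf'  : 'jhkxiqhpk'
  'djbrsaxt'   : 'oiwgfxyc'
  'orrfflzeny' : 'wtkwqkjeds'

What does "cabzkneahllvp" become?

fhegspfjqmaqu

The transformation: shift every letter 5 places forward in the alphabet (wrapping around), then swap each adjacent pair of characters (1↔2, 3↔4, ...).
"cabzkneahllvp" → "hfgepsjfmqqau" → "fhegspfjqmaqu".
(Check on "cesfldkcf": → "hjxkqiphk" → "jhkxiqhpk" ✓)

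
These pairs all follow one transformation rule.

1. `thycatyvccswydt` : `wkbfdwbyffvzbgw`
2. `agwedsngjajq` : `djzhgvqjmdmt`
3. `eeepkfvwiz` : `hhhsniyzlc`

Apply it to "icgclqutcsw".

The rule is to shift every letter 3 places forward in the alphabet (wrapping around).
Doing the same to "icgclqutcsw": "lfjfotxwfvz".

lfjfotxwfvz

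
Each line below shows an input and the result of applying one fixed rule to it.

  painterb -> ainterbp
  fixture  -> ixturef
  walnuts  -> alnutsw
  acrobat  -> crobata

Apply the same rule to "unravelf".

nravelfu

Each output is the input with this applied: move the first character to the end.
So "unravelf" becomes "nravelfu".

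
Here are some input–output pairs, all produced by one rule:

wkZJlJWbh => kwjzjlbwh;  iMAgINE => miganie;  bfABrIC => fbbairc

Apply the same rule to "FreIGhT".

In each case the input is transformed by: swap each adjacent pair of characters (1↔2, 3↔4, ...), then convert every letter to lowercase.
"FreIGhT" → "rFIehGT" → "rfiehgt".

rfiehgt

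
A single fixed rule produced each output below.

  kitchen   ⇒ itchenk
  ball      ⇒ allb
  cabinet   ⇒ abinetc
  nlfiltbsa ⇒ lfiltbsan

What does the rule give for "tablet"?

ablett

In each case the input is transformed by: move the first character to the end.
Applying that to "tablet" gives "ablett".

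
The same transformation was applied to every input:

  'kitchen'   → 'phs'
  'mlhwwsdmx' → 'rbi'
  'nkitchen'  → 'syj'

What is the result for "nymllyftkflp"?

Rule — shift every letter 5 places forward in the alphabet (wrapping around), then keep one character in every 3, starting at position 1 (positions 1st, 4th, 7th, ...).
Applying both steps to "nymllyftkflp": "sdrqqdkypkqu", then "sqkk".
(Check on "nkitchen": → "spnyhmjs" → "syj" ✓)

sqkk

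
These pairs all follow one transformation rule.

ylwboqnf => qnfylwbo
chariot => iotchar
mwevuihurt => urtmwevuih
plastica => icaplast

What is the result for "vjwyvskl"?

sklvjwyv

Rule — move the last 3 characters to the front (rotate right by 3).
Doing the same to "vjwyvskl": "sklvjwyv".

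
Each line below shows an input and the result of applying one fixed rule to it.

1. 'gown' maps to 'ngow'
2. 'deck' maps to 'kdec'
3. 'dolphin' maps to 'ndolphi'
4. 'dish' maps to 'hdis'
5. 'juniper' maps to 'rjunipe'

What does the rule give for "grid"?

dgri

The pattern: move the last character to the front.
On "grid" that produces "dgri".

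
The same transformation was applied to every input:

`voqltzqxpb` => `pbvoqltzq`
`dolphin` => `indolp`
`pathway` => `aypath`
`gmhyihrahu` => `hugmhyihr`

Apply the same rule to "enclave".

veencl

Looking at the pairs, the operation is to move the last 2 characters to the front (rotate right by 2), then delete the last character.
Applying both steps to "enclave": "veencla", then "veencl".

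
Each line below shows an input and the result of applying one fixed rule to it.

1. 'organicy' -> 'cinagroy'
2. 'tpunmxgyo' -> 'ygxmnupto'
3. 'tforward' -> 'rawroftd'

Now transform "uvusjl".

jsuvul

In each case the input is transformed by: reverse the string, then move the first character to the end.
On "uvusjl": the first step gives "ljsuvu", and the second then gives "jsuvul".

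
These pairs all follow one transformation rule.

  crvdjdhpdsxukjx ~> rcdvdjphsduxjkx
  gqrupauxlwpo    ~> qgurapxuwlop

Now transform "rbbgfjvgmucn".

brgbjfgvumnc

What's happening: swap each adjacent pair of characters (1↔2, 3↔4, ...).
So "rbbgfjvgmucn" becomes "brgbjfgvumnc".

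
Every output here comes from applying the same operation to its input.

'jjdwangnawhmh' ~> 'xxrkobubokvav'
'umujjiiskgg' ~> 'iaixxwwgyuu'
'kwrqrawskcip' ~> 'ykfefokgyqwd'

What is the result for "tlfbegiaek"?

hztpsuwosy

Rule — shift every letter 12 places backward in the alphabet (wrapping around).
On "tlfbegiaek" that produces "hztpsuwosy".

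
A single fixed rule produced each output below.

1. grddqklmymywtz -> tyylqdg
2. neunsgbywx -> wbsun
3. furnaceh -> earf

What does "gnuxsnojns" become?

The pattern: keep every other character starting from the first (positions 1st, 3rd, 5th, ...), then reverse the string.
Working it through for "gnuxsnojns": intermediate "guson", final "nosug".

nosug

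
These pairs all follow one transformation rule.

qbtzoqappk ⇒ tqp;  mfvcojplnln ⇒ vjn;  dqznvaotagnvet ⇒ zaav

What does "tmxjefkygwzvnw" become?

xfgv

The rule is to keep one character in every 3, starting at position 3 (positions 3rd, 6th, 9th, ...).
"tmxjefkygwzvnw" → "xfgv".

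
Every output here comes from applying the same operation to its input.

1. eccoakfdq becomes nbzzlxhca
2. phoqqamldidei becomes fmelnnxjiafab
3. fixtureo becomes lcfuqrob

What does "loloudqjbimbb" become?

The transformation: move the last character to the front, then shift every letter 3 places backward in the alphabet (wrapping around).
"loloudqjbimbb" → "bloloudqjbimb" → "yililrangyfjy".

yililrangyfjy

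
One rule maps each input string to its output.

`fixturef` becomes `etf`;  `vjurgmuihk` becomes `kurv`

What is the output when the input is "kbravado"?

dak

What's happening: keep one character in every 3, starting at position 1 (positions 1st, 4th, 7th, ...), then reverse the string.
Applying both steps to "kbravado": "kad", then "dak".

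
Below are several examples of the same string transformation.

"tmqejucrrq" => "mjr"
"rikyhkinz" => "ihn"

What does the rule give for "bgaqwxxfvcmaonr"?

Looking at the pairs, the operation is to keep one character in every 3, starting at position 2 (positions 2nd, 5th, 8th, ...).
"bgaqwxxfvcmaonr" → "gwfmn".

gwfmn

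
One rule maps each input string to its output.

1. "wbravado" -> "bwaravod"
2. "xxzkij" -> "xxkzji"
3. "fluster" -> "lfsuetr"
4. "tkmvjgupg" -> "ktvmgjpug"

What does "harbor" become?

ahbrro

Each output is the input with this applied: swap each adjacent pair of characters (1↔2, 3↔4, ...).
So "harbor" becomes "ahbrro".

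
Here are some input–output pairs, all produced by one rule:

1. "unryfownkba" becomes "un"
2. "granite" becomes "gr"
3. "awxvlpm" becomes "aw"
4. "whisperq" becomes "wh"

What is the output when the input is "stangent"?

st

Rule — keep only the first 2 characters.
On "stangent" that produces "st".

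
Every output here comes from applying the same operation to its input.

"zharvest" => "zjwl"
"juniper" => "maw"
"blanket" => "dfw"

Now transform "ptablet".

ltw

Rule — keep every other character starting from the second (positions 2nd, 4th, 6th, ...), then shift every letter 8 places backward in the alphabet (wrapping around).
Working it through for "ptablet": intermediate "tbe", final "ltw".
(Check on "blanket": → "lne" → "dfw" ✓)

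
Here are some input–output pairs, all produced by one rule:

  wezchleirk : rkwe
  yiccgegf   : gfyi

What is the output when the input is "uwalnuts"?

Each output is the input with this applied: move the last 2 characters to the front (rotate right by 2), then keep only the first 4 characters.
Applying both steps to "uwalnuts": "tsuwalnu", then "tsuw".

tsuw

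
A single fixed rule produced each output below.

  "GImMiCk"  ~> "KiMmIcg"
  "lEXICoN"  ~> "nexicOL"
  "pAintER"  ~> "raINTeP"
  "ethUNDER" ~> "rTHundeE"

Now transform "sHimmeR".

What's happening: swap the first and last characters, then flip the case of every letter.
On "sHimmeR": the first step gives "RHimmes", and the second then gives "rhIMMES".

rhIMMES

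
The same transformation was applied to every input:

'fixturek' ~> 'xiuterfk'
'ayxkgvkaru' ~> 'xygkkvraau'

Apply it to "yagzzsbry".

gazzbsyry

What's happening: move the first character to the end, then swap each adjacent pair of characters (1↔2, 3↔4, ...).
"yagzzsbry" → "agzzsbryy" → "gazzbsyry".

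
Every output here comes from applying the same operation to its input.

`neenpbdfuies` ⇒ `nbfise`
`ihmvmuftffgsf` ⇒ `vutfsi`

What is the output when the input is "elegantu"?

gnul

Looking at the pairs, the operation is to move the first 2 characters to the end (rotate left by 2), then keep every other character starting from the second (positions 2nd, 4th, 6th, ...).
"elegantu" → "egantuel" → "gnul".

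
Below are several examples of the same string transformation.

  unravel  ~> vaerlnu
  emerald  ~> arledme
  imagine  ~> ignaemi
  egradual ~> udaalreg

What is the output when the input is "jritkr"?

Rule — move the last 3 characters to the front (rotate right by 3), then take characters alternately from the front and the back (1st, last, 2nd, 2nd-last, ...).
For "jritkr", step one produces "tkrjri"; step two turns that into "tikrrj".

tikrrj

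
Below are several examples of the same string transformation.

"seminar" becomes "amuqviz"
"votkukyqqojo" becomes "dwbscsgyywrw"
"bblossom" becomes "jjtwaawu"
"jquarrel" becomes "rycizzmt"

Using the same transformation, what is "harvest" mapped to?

Rule — shift every letter 8 places forward in the alphabet (wrapping around).
So "harvest" becomes "pizdmab".

pizdmab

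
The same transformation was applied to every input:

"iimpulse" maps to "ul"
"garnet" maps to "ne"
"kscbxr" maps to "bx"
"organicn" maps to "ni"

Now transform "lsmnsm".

ns

In each case the input is transformed by: swap the front and back halves of the string, then keep only the first 2 characters.
Starting from "lsmnsm": after the first operation, "nsmlsm"; after the second, "ns".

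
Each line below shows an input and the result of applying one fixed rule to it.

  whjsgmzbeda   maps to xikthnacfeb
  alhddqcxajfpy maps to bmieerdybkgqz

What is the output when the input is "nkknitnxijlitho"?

In each case the input is transformed by: shift every letter 1 place forward in the alphabet (wrapping around).
Doing the same to "nkknitnxijlitho": "ollojuoyjkmjuip".

ollojuoyjkmjuip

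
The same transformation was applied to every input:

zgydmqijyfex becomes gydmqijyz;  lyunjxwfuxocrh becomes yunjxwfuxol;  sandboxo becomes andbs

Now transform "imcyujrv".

mcyui

The transformation: delete the last 3 characters, then move the first character to the end.
Working it through for "imcyujrv": intermediate "imcyu", final "mcyui".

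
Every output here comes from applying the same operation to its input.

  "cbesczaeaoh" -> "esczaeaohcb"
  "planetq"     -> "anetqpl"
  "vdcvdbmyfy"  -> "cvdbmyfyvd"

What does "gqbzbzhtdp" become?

bzbzhtdpgq

Looking at the pairs, the operation is to move the first 2 characters to the end (rotate left by 2).
Applying that to "gqbzbzhtdp" gives "bzbzhtdpgq".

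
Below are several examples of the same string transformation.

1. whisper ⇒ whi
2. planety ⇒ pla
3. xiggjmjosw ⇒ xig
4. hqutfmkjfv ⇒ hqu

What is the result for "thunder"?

Rule — keep only the first 3 characters.
On "thunder" that produces "thu".

thu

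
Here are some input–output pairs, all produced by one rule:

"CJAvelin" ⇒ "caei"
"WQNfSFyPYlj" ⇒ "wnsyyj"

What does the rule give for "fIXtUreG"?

fxue

Looking at the pairs, the operation is to keep every other character starting from the first (positions 1st, 3rd, 5th, ...), then convert every letter to lowercase.
Applying both steps to "fIXtUreG": "fXUe", then "fxue".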